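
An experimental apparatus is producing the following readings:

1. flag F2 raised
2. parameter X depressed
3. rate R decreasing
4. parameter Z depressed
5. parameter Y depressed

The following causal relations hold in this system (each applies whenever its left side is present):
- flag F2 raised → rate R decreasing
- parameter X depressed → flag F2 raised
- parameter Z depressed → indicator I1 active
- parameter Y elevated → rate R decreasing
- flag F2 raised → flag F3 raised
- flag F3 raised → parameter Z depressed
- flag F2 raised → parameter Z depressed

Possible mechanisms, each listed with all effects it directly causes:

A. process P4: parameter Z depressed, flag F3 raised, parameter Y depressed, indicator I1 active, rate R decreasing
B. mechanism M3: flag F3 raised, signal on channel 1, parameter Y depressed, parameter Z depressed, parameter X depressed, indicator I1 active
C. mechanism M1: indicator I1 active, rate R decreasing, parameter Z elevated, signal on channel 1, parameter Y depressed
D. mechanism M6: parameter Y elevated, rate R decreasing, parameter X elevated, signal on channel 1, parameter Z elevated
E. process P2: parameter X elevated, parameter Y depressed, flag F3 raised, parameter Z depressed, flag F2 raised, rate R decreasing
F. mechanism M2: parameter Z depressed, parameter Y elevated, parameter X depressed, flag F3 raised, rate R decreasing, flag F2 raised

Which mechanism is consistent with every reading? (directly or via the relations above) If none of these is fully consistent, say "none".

Per-candidate check:
(A) process P4 — flag F2 raised -; parameter X depressed -; rate R decreasing +; parameter Z depressed +; parameter Y depressed +
(B) mechanism M3 — flag F2 raised + (through parameter X depressed → flag F2 raised); parameter X depressed +; rate R decreasing + (through parameter X depressed → flag F2 raised → rate R decreasing); parameter Z depressed +; parameter Y depressed +
(C) mechanism M1 — fails on flag F2 raised, parameter X depressed, parameter Z depressed (predicts parameter Z elevated, not parameter Z depressed)
(D) mechanism M6 — fails on flag F2 raised, parameter X depressed, parameter Z depressed, parameter Y depressed (predicts parameter X elevated, not parameter X depressed; predicts parameter Z elevated, not parameter Z depressed; predicts parameter Y elevated, not parameter Y depressed)
(E) process P2 — flag F2 raised +; parameter X depressed -; rate R decreasing +; parameter Z depressed +; parameter Y depressed +
(F) mechanism M2 — fails on parameter Y depressed (predicts parameter Y elevated, not parameter Y depressed)
(B) is the only candidate with no mismatches.

B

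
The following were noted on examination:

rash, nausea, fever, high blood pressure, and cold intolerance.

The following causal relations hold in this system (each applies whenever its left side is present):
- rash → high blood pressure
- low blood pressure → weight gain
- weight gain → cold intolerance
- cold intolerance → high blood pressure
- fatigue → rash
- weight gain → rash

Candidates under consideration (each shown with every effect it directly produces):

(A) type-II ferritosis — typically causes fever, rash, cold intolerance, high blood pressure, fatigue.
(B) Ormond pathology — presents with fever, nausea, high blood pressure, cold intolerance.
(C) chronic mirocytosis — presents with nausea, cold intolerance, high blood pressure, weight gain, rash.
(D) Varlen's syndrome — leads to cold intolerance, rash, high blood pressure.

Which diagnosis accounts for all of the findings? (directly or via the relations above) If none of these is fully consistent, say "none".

Checking each candidate against the observations:
(A) type-II ferritosis — rash match; nausea miss; fever match; high blood pressure match; cold intolerance match
(B) Ormond pathology — rash miss; nausea match; fever match; high blood pressure match; cold intolerance match
(C) chronic mirocytosis — rash match; nausea match; fever miss; high blood pressure match; cold intolerance match
(D) Varlen's syndrome — does not account for nausea, fever
None of the listed candidates fits everything.

none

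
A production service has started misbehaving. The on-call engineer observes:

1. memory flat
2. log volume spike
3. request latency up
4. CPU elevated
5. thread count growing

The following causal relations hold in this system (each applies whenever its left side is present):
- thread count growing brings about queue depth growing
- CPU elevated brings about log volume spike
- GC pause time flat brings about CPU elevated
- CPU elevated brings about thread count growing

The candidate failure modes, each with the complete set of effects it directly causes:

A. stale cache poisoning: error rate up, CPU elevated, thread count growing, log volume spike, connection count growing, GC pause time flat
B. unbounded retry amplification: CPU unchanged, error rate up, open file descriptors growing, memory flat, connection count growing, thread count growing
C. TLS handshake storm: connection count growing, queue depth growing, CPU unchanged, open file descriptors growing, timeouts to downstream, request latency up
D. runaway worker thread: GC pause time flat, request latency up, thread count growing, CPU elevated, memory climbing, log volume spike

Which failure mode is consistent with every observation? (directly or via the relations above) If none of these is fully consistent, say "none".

Checking each candidate against the observations:
(A) stale cache poisoning — memory flat NO; log volume spike yes; request latency up NO; CPU elevated yes; thread count growing yes
(B) unbounded retry amplification — fails on log volume spike, request latency up, CPU elevated (predicts CPU unchanged, not CPU elevated)
(C) TLS handshake storm — fails on memory flat, log volume spike, CPU elevated, thread count growing (predicts CPU unchanged, not CPU elevated)
(D) runaway worker thread — fails on memory flat (predicts memory climbing, not memory flat)
None of the listed candidates fits everything.

none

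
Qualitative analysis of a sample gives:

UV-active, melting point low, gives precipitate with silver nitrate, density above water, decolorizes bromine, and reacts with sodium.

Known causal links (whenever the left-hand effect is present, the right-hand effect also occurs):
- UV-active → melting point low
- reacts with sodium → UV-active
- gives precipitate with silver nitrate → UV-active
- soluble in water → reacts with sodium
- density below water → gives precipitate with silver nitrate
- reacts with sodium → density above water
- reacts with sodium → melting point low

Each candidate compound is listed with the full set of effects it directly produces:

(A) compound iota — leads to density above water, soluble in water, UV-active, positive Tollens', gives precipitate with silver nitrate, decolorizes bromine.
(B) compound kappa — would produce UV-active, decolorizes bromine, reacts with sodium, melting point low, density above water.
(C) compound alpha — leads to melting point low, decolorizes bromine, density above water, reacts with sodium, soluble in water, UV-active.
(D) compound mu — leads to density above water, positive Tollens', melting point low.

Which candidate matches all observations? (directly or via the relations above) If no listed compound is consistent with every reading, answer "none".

A

Testing each hypothesis:
(A) compound iota — UV-active +; melting point low + (by UV-active → melting point low); gives precipitate with silver nitrate +; density above water +; decolorizes bromine +; reacts with sodium + (by soluble in water → reacts with sodium)
(B) compound kappa — UV-active +; melting point low +; gives precipitate with silver nitrate -; density above water +; decolorizes bromine +; reacts with sodium +
(C) compound alpha — UV-active +; melting point low +; gives precipitate with silver nitrate -; density above water +; decolorizes bromine +; reacts with sodium +
(D) compound mu — does not account for UV-active, gives precipitate with silver nitrate, decolorizes bromine, reacts with sodium
(A) alone accounts for all the evidence.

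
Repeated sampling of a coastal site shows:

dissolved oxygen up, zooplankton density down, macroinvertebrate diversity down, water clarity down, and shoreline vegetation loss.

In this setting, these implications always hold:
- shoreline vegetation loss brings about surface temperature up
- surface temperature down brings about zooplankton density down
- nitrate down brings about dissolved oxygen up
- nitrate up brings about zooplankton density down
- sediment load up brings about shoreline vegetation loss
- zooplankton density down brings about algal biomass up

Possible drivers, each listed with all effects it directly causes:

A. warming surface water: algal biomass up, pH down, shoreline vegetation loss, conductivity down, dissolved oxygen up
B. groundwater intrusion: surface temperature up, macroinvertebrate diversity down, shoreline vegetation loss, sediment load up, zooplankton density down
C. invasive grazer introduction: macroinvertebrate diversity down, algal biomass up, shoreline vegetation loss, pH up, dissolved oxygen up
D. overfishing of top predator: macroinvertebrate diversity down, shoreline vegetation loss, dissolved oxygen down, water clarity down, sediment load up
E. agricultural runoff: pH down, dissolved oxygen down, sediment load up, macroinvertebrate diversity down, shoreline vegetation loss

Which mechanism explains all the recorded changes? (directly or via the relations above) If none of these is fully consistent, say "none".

Testing each hypothesis:
(A) warming surface water — dissolved oxygen up ✓; zooplankton density down ✗; macroinvertebrate diversity down ✗; water clarity down ✗; shoreline vegetation loss ✓
(B) groundwater intrusion — dissolved oxygen up ✗; zooplankton density down ✓; macroinvertebrate diversity down ✓; water clarity down ✗; shoreline vegetation loss ✓
(C) invasive grazer introduction — does not account for zooplankton density down, water clarity down
(D) overfishing of top predator — dissolved oxygen up ✗; zooplankton density down ✗; macroinvertebrate diversity down ✓; water clarity down ✓; shoreline vegetation loss ✓
(E) agricultural runoff — dissolved oxygen up ✗; zooplankton density down ✗; macroinvertebrate diversity down ✓; water clarity down ✗; shoreline vegetation loss ✓
No candidate is consistent with all observations.

none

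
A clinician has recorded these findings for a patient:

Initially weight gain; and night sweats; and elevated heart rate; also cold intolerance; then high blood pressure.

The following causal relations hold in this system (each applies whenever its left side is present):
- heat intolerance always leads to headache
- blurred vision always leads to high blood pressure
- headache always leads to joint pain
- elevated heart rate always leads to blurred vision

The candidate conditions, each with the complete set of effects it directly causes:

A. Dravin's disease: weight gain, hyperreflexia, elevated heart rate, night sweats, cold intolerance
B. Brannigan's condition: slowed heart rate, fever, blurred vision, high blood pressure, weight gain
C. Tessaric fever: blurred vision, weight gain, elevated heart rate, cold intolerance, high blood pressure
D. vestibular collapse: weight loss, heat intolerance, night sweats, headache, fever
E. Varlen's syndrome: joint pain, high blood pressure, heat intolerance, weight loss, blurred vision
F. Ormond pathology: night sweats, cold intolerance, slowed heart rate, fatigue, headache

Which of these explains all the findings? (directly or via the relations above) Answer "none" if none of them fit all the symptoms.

A

Testing each hypothesis:
(A) Dravin's disease — accounts for every observation (high blood pressure through elevated heart rate → blurred vision → high blood pressure)
(B) Brannigan's condition — weight gain match; night sweats miss; elevated heart rate miss; cold intolerance miss; high blood pressure match
(C) Tessaric fever — does not account for night sweats
(D) vestibular collapse — fails on weight gain, elevated heart rate, cold intolerance, high blood pressure (predicts weight loss, not weight gain; predicts heat intolerance, not cold intolerance)
(E) Varlen's syndrome — weight gain miss; night sweats miss; elevated heart rate miss; cold intolerance miss; high blood pressure match
(F) Ormond pathology — weight gain miss; night sweats match; elevated heart rate miss; cold intolerance match; high blood pressure miss
Only (A) is consistent with every observation.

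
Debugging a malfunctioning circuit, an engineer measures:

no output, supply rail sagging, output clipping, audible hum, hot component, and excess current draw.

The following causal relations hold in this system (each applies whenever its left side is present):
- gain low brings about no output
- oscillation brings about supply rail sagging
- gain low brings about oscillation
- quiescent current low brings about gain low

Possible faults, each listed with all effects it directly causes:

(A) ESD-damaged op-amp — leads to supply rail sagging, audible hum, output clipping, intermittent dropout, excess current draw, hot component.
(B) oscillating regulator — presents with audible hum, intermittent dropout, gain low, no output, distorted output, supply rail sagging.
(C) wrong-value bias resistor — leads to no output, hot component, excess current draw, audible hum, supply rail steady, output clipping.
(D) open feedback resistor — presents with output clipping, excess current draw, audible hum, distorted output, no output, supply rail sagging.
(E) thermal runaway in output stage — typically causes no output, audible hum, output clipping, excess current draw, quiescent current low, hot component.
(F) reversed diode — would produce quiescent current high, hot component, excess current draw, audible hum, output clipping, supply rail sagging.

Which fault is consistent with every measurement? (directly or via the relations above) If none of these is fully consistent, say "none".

E

Testing each hypothesis:
(A) ESD-damaged op-amp — no output ✗; supply rail sagging ✓; output clipping ✓; audible hum ✓; hot component ✓; excess current draw ✓
(B) oscillating regulator — no output ✓; supply rail sagging ✓; output clipping ✗; audible hum ✓; hot component ✗; excess current draw ✗
(C) wrong-value bias resistor — no output ✓; supply rail sagging ✗; output clipping ✓; audible hum ✓; hot component ✓; excess current draw ✓
(D) open feedback resistor — does not account for hot component
(E) thermal runaway in output stage — no output ✓; supply rail sagging ✓ (through quiescent current low → gain low → oscillation → supply rail sagging); output clipping ✓; audible hum ✓; hot component ✓; excess current draw ✓
(F) reversed diode — does not account for no output
Only (E) is consistent with every observation.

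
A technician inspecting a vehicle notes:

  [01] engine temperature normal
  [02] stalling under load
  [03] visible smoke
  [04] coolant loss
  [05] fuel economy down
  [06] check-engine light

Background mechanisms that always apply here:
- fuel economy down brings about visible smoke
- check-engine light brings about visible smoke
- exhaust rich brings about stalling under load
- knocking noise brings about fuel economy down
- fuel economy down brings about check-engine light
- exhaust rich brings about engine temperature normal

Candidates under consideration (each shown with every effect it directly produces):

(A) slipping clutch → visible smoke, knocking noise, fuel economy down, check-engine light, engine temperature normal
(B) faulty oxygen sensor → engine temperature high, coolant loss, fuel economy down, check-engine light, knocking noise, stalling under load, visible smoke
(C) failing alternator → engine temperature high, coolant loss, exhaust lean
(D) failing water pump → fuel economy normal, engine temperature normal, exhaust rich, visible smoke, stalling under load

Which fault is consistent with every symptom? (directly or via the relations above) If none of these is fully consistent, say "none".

none

Per-candidate check:
(A) slipping clutch — does not account for stalling under load, coolant loss
(B) faulty oxygen sensor — engine temperature normal -; stalling under load +; visible smoke +; coolant loss +; fuel economy down +; check-engine light +
(C) failing alternator — engine temperature normal -; stalling under load -; visible smoke -; coolant loss +; fuel economy down -; check-engine light -
(D) failing water pump — fails on coolant loss, fuel economy down, check-engine light (predicts fuel economy normal, not fuel economy down)
No candidate is consistent with all observations.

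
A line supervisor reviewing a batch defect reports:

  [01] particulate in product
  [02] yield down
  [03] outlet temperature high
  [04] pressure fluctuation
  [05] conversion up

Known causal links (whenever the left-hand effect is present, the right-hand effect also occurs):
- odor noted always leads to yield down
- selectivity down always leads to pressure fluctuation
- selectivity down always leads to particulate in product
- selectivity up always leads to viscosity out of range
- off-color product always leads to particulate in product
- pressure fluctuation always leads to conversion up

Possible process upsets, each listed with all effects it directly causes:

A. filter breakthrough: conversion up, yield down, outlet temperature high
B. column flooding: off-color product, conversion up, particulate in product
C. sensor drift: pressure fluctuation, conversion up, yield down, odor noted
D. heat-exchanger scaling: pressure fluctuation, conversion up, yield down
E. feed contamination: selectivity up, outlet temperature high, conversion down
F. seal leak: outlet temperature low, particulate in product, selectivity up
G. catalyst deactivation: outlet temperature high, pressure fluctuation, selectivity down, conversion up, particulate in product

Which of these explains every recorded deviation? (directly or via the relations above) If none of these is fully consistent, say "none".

For each candidate, compare predicted effects to what was observed:
(A) filter breakthrough — does not account for particulate in product, pressure fluctuation
(B) column flooding — particulate in product ✓; yield down ✗; outlet temperature high ✗; pressure fluctuation ✗; conversion up ✓
(C) sensor drift — particulate in product ✗; yield down ✓; outlet temperature high ✗; pressure fluctuation ✓; conversion up ✓
(D) heat-exchanger scaling — does not account for particulate in product, outlet temperature high
(E) feed contamination — particulate in product ✗; yield down ✗; outlet temperature high ✓; pressure fluctuation ✗; conversion up ✗
(F) seal leak — particulate in product ✓; yield down ✗; outlet temperature high ✗; pressure fluctuation ✗; conversion up ✗
(G) catalyst deactivation — does not account for yield down
None of the listed candidates fits everything.

none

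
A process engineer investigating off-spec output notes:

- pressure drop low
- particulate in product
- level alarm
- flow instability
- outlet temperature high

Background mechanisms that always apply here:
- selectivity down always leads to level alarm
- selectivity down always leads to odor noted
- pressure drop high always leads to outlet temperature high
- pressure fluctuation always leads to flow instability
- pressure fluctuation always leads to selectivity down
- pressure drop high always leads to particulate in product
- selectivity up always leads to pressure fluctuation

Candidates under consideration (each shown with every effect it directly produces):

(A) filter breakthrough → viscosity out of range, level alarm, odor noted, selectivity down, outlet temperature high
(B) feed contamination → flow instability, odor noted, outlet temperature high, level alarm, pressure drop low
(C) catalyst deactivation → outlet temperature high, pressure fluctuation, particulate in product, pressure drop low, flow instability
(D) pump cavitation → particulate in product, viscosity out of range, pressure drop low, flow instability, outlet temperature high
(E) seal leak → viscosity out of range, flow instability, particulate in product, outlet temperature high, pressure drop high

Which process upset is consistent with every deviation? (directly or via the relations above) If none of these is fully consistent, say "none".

C

Testing each hypothesis:
(A) filter breakthrough — pressure drop low ✗; particulate in product ✗; level alarm ✓; flow instability ✗; outlet temperature high ✓
(B) feed contamination — pressure drop low ✓; particulate in product ✗; level alarm ✓; flow instability ✓; outlet temperature high ✓
(C) catalyst deactivation — pressure drop low ✓; particulate in product ✓; level alarm ✓ (by pressure fluctuation → selectivity down → level alarm); flow instability ✓; outlet temperature high ✓
(D) pump cavitation — pressure drop low ✓; particulate in product ✓; level alarm ✗; flow instability ✓; outlet temperature high ✓
(E) seal leak — fails on pressure drop low, level alarm (predicts pressure drop high, not pressure drop low)
(C) alone accounts for all the evidence.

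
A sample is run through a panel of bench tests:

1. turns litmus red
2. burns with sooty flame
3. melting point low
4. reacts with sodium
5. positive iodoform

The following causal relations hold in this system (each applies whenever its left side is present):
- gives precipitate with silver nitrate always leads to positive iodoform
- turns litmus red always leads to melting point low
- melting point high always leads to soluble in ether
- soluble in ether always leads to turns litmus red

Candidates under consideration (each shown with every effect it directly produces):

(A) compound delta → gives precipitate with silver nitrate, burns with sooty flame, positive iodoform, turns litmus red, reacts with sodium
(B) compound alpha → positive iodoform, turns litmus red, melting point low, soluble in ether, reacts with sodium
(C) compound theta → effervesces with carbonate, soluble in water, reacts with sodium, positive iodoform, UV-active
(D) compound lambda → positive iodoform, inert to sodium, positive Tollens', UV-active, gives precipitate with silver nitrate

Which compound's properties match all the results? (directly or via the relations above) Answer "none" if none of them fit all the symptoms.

A

Checking each candidate against the observations:
(A) compound delta — accounts for every observation (melting point low by turns litmus red → melting point low)
(B) compound alpha — does not account for burns with sooty flame
(C) compound theta — does not account for turns litmus red, burns with sooty flame, melting point low
(D) compound lambda — fails on turns litmus red, burns with sooty flame, melting point low, reacts with sodium (predicts inert to sodium, not reacts with sodium)
(A) alone accounts for all the evidence.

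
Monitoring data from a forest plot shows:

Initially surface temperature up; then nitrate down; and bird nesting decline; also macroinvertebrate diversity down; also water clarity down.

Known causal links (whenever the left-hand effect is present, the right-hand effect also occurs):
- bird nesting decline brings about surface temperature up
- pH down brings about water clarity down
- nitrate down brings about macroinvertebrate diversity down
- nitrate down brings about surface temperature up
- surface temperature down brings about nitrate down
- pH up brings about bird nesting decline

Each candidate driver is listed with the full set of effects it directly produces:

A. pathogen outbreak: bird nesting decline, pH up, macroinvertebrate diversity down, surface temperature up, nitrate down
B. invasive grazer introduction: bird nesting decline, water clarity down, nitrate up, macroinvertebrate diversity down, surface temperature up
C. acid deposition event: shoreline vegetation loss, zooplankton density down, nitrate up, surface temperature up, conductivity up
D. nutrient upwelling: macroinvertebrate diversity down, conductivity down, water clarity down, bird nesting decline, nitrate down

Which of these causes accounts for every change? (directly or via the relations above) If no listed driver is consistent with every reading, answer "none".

Testing each hypothesis:
(A) pathogen outbreak — does not account for water clarity down
(B) invasive grazer introduction — surface temperature up yes; nitrate down NO; bird nesting decline yes; macroinvertebrate diversity down yes; water clarity down yes
(C) acid deposition event — surface temperature up yes; nitrate down NO; bird nesting decline NO; macroinvertebrate diversity down NO; water clarity down NO
(D) nutrient upwelling — surface temperature up yes (by nitrate down → surface temperature up); nitrate down yes; bird nesting decline yes; macroinvertebrate diversity down yes; water clarity down yes
(D) is the only candidate with no mismatches.

D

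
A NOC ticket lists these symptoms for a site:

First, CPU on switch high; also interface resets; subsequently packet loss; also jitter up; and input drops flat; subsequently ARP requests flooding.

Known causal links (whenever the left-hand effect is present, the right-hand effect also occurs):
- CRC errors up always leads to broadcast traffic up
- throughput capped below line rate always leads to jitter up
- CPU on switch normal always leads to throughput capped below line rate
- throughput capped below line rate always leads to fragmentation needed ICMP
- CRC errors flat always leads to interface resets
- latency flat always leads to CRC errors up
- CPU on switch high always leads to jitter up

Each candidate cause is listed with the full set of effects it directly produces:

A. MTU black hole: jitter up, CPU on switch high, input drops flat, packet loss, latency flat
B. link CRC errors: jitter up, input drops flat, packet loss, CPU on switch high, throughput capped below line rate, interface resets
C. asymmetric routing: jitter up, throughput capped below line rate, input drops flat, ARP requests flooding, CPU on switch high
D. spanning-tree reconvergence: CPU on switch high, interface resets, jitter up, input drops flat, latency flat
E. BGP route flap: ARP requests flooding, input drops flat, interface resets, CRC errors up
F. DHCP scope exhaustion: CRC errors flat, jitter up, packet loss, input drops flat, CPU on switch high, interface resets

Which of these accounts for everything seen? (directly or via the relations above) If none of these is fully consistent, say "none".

none

For each candidate, compare predicted effects to what was observed:
(A) MTU black hole — CPU on switch high ✓; interface resets ✗; packet loss ✓; jitter up ✓; input drops flat ✓; ARP requests flooding ✗
(B) link CRC errors — does not account for ARP requests flooding
(C) asymmetric routing — CPU on switch high ✓; interface resets ✗; packet loss ✗; jitter up ✓; input drops flat ✓; ARP requests flooding ✓
(D) spanning-tree reconvergence — does not account for packet loss, ARP requests flooding
(E) BGP route flap — CPU on switch high ✗; interface resets ✓; packet loss ✗; jitter up ✗; input drops flat ✓; ARP requests flooding ✓
(F) DHCP scope exhaustion — does not account for ARP requests flooding
Every candidate fails on at least one observation.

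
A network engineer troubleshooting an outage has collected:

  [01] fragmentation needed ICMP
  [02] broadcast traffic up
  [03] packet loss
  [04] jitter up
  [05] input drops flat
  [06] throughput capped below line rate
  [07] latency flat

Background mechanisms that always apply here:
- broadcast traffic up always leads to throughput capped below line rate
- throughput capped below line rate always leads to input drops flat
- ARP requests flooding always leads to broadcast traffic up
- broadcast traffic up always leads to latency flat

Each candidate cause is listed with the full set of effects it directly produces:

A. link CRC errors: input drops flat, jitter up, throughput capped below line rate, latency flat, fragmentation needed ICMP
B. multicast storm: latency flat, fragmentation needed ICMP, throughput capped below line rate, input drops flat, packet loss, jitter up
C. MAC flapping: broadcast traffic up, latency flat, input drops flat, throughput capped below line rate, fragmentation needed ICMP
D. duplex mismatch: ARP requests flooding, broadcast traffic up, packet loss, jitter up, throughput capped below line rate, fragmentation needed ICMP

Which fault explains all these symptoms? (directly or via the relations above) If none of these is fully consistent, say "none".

D

For each candidate, compare predicted effects to what was observed:
(A) link CRC errors — does not account for broadcast traffic up, packet loss
(B) multicast storm — does not account for broadcast traffic up
(C) MAC flapping — fragmentation needed ICMP yes; broadcast traffic up yes; packet loss NO; jitter up NO; input drops flat yes; throughput capped below line rate yes; latency flat yes
(D) duplex mismatch — accounts for every observation (input drops flat by throughput capped below line rate → input drops flat)
(D) is the only candidate with no mismatches.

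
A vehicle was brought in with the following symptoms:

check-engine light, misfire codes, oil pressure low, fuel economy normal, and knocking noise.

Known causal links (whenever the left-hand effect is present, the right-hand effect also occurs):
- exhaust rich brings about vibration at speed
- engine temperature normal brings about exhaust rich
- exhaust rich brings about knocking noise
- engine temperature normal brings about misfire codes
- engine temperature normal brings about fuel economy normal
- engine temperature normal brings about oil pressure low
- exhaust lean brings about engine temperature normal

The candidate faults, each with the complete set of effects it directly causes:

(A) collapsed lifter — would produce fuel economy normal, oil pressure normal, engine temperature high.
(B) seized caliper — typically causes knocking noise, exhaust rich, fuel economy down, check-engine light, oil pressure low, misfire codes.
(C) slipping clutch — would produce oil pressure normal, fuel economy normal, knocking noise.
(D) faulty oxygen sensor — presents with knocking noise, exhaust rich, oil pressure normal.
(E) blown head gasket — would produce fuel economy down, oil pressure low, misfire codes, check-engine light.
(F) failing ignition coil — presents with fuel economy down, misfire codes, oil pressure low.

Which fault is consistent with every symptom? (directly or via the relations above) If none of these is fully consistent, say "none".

none

For each candidate, compare predicted effects to what was observed:
(A) collapsed lifter — fails on check-engine light, misfire codes, oil pressure low, knocking noise (predicts oil pressure normal, not oil pressure low)
(B) seized caliper — check-engine light yes; misfire codes yes; oil pressure low yes; fuel economy normal NO; knocking noise yes
(C) slipping clutch — check-engine light NO; misfire codes NO; oil pressure low NO; fuel economy normal yes; knocking noise yes
(D) faulty oxygen sensor — fails on check-engine light, misfire codes, oil pressure low, fuel economy normal (predicts oil pressure normal, not oil pressure low)
(E) blown head gasket — check-engine light yes; misfire codes yes; oil pressure low yes; fuel economy normal NO; knocking noise NO
(F) failing ignition coil — check-engine light NO; misfire codes yes; oil pressure low yes; fuel economy normal NO; knocking noise NO
Every candidate fails on at least one observation.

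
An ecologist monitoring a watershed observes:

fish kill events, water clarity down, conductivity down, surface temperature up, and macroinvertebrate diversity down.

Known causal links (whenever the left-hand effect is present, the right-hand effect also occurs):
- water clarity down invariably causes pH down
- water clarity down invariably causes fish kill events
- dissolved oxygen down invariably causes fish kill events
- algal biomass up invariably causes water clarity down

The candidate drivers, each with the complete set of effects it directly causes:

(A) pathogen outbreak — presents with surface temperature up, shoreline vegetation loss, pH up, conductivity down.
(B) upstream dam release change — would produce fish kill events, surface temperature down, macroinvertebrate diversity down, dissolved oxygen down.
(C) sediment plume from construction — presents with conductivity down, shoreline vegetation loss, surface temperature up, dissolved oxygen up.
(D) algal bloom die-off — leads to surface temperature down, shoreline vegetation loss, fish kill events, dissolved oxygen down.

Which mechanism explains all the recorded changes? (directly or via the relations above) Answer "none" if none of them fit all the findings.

none

For each candidate, compare predicted effects to what was observed:
(A) pathogen outbreak — fish kill events miss; water clarity down miss; conductivity down match; surface temperature up match; macroinvertebrate diversity down miss
(B) upstream dam release change — fails on water clarity down, conductivity down, surface temperature up (predicts surface temperature down, not surface temperature up)
(C) sediment plume from construction — fish kill events miss; water clarity down miss; conductivity down match; surface temperature up match; macroinvertebrate diversity down miss
(D) algal bloom die-off — fails on water clarity down, conductivity down, surface temperature up, macroinvertebrate diversity down (predicts surface temperature down, not surface temperature up)
No candidate is consistent with all observations.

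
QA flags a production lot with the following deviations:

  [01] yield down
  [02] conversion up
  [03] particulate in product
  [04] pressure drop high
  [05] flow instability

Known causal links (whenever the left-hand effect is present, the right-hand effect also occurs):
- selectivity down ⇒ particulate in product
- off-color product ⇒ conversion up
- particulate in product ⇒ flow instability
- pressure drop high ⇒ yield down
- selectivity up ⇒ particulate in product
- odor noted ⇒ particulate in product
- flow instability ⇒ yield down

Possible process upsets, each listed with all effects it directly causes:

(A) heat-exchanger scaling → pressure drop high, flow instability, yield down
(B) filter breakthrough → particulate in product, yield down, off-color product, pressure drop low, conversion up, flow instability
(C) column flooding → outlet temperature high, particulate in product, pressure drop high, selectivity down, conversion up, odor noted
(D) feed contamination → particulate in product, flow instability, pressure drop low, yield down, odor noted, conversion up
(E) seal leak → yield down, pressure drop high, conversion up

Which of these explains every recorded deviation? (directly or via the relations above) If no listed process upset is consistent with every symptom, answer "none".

Per-candidate check:
(A) heat-exchanger scaling — yield down +; conversion up -; particulate in product -; pressure drop high +; flow instability +
(B) filter breakthrough — fails on pressure drop high (predicts pressure drop low, not pressure drop high)
(C) column flooding — accounts for every observation (yield down through pressure drop high → yield down)
(D) feed contamination — fails on pressure drop high (predicts pressure drop low, not pressure drop high)
(E) seal leak — does not account for particulate in product, flow instability
(C) is the only candidate with no mismatches.

C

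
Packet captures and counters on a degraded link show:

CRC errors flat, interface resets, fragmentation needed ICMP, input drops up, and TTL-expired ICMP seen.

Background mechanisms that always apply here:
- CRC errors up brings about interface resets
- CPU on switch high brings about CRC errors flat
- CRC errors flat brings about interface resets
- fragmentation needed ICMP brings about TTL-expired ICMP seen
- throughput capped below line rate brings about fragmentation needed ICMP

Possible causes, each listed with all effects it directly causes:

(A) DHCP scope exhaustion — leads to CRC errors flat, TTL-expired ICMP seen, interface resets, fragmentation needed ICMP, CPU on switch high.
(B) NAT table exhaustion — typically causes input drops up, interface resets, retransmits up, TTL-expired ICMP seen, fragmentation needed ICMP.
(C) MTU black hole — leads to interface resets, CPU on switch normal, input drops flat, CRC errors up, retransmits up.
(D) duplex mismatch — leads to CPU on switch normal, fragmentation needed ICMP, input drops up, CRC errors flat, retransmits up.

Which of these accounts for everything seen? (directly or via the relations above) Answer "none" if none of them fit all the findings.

D

For each candidate, compare predicted effects to what was observed:
(A) DHCP scope exhaustion — does not account for input drops up
(B) NAT table exhaustion — does not account for CRC errors flat
(C) MTU black hole — fails on CRC errors flat, fragmentation needed ICMP, input drops up, TTL-expired ICMP seen (predicts CRC errors up, not CRC errors flat; predicts input drops flat, not input drops up)
(D) duplex mismatch — CRC errors flat yes; interface resets yes (through CRC errors flat → interface resets); fragmentation needed ICMP yes; input drops up yes; TTL-expired ICMP seen yes (through fragmentation needed ICMP → TTL-expired ICMP seen)
Only (D) is consistent with every observation.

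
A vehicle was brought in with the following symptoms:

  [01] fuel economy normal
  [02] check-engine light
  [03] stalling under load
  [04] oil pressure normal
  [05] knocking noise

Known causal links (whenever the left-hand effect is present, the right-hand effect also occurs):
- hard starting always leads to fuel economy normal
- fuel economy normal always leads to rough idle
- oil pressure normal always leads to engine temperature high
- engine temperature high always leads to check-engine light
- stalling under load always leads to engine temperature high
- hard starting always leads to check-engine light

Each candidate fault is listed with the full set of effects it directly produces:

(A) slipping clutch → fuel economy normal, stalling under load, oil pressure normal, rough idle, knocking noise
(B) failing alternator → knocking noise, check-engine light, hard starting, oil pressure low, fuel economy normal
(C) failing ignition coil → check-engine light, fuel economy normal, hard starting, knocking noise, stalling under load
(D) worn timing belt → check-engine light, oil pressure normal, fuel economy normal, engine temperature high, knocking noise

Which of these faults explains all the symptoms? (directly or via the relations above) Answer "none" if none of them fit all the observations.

A

For each candidate, compare predicted effects to what was observed:
(A) slipping clutch — fuel economy normal match; check-engine light match (through stalling under load → engine temperature high → check-engine light); stalling under load match; oil pressure normal match; knocking noise match
(B) failing alternator — fuel economy normal match; check-engine light match; stalling under load miss; oil pressure normal miss; knocking noise match
(C) failing ignition coil — does not account for oil pressure normal
(D) worn timing belt — fuel economy normal match; check-engine light match; stalling under load miss; oil pressure normal match; knocking noise match
Only (A) is consistent with every observation.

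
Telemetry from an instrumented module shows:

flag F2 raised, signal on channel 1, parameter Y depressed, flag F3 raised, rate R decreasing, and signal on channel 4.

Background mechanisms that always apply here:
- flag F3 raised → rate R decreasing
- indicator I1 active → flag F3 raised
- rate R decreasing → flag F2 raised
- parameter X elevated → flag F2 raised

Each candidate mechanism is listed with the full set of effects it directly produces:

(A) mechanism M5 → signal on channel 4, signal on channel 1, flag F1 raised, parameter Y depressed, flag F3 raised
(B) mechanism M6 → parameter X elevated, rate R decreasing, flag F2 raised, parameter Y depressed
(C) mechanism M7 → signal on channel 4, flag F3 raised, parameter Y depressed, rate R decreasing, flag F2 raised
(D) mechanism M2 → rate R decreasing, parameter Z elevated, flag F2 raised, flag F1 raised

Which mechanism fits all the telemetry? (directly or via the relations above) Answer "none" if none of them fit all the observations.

A

Testing each hypothesis:
(A) mechanism M5 — flag F2 raised yes (through flag F3 raised → rate R decreasing → flag F2 raised); signal on channel 1 yes; parameter Y depressed yes; flag F3 raised yes; rate R decreasing yes (through flag F3 raised → rate R decreasing); signal on channel 4 yes
(B) mechanism M6 — flag F2 raised yes; signal on channel 1 NO; parameter Y depressed yes; flag F3 raised NO; rate R decreasing yes; signal on channel 4 NO
(C) mechanism M7 — flag F2 raised yes; signal on channel 1 NO; parameter Y depressed yes; flag F3 raised yes; rate R decreasing yes; signal on channel 4 yes
(D) mechanism M2 — does not account for signal on channel 1, parameter Y depressed, flag F3 raised, signal on channel 4
(A) alone accounts for all the evidence.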